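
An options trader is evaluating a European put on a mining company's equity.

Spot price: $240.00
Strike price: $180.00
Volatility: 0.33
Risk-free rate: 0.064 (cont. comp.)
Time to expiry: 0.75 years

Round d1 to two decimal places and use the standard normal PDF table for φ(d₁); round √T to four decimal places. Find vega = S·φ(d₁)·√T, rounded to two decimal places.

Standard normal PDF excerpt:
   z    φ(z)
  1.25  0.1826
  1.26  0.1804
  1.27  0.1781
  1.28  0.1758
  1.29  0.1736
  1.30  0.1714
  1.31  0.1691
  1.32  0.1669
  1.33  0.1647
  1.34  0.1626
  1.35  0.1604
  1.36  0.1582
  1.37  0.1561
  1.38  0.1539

σ√T = 0.33 × 0.8660 = 0.2858
d₁ = [ln(240/180) + (0.064 + 0.33²/2)·0.75] / 0.2858 = [0.2877 + 0.0888] / 0.2858 = 1.3175 ⇒ 1.32
√T = √0.75 = 0.8660
φ(d₁) = φ(1.32) = 0.1669
vega = S·φ(d₁)·√T = 240·0.1669·0.8660 = 34.6885

34.69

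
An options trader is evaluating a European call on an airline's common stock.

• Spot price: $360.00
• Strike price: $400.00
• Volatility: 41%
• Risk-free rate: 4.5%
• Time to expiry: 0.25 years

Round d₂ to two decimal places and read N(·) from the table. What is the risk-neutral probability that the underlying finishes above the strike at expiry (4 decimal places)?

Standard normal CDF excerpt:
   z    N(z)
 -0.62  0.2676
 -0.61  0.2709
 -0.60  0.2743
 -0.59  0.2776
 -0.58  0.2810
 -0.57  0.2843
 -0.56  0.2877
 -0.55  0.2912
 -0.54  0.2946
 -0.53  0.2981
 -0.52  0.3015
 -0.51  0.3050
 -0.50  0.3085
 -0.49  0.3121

T = 0.25;  σ√T = 0.2050
d₁ = [ln(360/400) + (0.045 + ½·0.41²)·0.25] / (σ√T) = (-0.1054 + 0.0323) / 0.2050 = -0.3566 ⇒ -0.36
d₂ = -0.3566 − 0.2050 = -0.5616 ⇒ -0.56
Risk-neutral Pr[S_T > K] = N(d₂) = N(-0.56) = 0.2877

0.2877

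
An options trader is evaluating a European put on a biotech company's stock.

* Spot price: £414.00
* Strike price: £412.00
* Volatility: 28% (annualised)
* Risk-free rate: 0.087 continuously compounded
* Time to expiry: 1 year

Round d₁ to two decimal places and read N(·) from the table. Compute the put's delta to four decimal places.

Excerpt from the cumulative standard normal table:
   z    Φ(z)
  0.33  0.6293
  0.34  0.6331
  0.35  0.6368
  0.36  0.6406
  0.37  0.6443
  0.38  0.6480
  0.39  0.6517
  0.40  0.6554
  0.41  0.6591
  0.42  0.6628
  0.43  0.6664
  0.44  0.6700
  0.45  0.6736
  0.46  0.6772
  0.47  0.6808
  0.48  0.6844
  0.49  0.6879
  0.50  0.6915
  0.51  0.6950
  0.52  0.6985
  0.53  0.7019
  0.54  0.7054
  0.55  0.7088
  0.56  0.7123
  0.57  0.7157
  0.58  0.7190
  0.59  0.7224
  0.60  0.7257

σ√T = 0.28 × 1.0000 = 0.2800
d₁ = [ln(414/412) + (0.087 + ½·0.28²)·1] / (σ√T) = (0.0048 + 0.1262) / 0.2800 = 0.4680 ≈ 0.47
N(d₁) = N(0.47) = 0.6808
Δ_put = N(d₁) − 1 = 0.6808 − 1 = -0.3192

-0.3192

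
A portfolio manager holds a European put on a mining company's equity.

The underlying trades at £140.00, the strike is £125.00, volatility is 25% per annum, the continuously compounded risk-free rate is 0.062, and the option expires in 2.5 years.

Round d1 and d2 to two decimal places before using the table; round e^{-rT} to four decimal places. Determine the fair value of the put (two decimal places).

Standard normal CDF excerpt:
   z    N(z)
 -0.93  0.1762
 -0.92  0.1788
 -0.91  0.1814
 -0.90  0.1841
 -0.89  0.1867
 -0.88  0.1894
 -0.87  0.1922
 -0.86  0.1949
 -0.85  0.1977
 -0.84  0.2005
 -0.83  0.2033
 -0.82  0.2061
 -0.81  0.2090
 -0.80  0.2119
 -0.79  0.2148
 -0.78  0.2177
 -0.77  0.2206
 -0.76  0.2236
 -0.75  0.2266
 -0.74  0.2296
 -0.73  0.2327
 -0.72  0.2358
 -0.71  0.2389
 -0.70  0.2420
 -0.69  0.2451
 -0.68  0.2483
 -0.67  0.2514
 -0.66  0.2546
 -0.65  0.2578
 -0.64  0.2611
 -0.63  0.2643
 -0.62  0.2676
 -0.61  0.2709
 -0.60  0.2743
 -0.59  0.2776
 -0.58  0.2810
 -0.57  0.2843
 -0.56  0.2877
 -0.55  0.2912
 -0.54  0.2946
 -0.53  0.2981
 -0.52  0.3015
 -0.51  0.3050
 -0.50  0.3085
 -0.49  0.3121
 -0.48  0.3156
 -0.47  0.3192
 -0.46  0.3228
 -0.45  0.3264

£7.27

σ√T = 0.25·√2.5 = 0.3953
d₁ = [ln(140/125) + (0.062 + 0.25²/2)·2.5] / 0.3953 = [0.1133 + 0.2331] / 0.3953 = 0.8765 ≈ 0.88
d₂ = d₁ − σ√T = 0.8765 − 0.3953 = 0.4812 ≈ 0.48
e^(−rT) = e^(−0.062·2.5) = 0.8564
N(−d₂) = N(-0.48) = 0.3156;  N(−d₁) = N(-0.88) = 0.1894
P = 125·0.8564·0.3156 − 140·0.1894 = 33.7850 − 26.5160 = 7.2690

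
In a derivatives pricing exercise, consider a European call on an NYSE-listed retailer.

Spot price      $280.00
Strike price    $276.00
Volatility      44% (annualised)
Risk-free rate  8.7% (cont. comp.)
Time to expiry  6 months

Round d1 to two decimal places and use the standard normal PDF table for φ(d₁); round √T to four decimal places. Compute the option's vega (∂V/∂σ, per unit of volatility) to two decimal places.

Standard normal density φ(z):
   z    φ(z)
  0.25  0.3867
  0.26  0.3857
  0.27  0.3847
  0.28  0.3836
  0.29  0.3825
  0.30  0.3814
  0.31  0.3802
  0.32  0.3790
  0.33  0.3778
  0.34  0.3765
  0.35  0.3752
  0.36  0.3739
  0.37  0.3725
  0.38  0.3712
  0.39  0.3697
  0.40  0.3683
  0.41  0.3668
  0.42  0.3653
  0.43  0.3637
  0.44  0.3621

74.54

T = 0.5;  σ√T = 0.3111
ln(S/K) + (r + σ²/2)T = ln(280/276) + (0.087 + 0.44²/2)·0.5 = 0.0144 + 0.0919 = 0.1063
d₁ = 0.1063 / 0.3111 = 0.3416 which rounds to 0.34
√T = √0.5 = 0.7071
φ(d₁) = φ(0.34) = 0.3765
vega = S·φ(d₁)·√T = 280·0.3765·0.7071 = 74.5425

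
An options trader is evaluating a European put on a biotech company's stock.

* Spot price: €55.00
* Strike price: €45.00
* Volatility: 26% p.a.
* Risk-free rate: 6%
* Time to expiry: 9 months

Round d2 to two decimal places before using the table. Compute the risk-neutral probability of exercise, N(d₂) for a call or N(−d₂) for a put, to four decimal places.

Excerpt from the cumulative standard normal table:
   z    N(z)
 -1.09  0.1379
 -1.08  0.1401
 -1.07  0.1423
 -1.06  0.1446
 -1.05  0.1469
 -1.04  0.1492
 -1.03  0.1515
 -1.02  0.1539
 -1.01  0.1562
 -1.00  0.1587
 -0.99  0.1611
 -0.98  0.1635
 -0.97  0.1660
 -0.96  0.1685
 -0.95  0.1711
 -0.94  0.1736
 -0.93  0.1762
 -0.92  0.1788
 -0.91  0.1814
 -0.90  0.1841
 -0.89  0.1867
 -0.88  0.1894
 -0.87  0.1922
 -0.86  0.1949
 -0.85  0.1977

T = 0.75;  σ√T = 0.2252
d₁ = [ln(55/45) + (0.06 + 0.26²/2)·0.75] / 0.2252 = [0.2007 + 0.0703] / 0.2252 = 1.2036 → 1.20
d₂ = d₁ − σ√T = 1.2036 − 0.2252 = 0.9785 → 0.98
Risk-neutral Pr[S_T < K] = N(−d₂) = N(-0.98) = 0.1635

0.1635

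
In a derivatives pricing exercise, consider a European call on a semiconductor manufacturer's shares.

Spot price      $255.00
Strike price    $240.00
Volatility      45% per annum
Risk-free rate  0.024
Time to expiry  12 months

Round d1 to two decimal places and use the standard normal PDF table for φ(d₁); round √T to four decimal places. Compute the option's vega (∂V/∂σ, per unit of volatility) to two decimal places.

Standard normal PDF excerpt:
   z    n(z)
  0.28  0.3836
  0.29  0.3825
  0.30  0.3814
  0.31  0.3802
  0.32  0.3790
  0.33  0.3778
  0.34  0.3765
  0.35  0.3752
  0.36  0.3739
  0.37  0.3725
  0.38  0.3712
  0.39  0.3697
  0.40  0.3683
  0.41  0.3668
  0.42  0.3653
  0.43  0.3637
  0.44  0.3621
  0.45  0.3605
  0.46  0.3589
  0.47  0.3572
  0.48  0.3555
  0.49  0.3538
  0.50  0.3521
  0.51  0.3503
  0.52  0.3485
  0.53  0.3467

σ√T = 0.45 × 1.0000 = 0.4500
d₁ = [ln(255/240) + (0.024 + ½·0.45²)·1] / (σ√T) = (0.0606 + 0.1253) / 0.4500 = 0.4131 ⇒ 0.41
√T = √1 = 1.0000
φ(d₁) = φ(0.41) = 0.3668
vega = S·φ(d₁)·√T = 255·0.3668·1.0000 = 93.5340
(The put has the same vega.)

93.53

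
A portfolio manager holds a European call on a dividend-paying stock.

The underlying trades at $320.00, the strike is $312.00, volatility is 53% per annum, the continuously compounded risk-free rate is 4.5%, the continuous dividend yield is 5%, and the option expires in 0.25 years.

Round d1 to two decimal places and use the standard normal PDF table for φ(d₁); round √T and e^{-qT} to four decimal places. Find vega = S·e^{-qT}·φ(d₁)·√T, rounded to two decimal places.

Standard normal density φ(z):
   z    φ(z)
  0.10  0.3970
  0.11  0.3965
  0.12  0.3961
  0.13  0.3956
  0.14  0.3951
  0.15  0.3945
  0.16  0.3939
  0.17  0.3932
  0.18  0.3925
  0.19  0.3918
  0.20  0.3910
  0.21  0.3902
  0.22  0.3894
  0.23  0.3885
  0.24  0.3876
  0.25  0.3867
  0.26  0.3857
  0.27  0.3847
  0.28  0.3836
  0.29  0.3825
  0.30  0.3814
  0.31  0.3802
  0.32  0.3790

σ√T = 0.53 × 0.5000 = 0.2650
ln(S/K) + (r − q + σ²/2)T = ln(320/312) + (0.045 − 0.05 + 0.53²/2)·0.25 = 0.0253 + 0.0339 = 0.0592
d₁ = 0.0592 / 0.2650 = 0.2233 which rounds to 0.22
√T = √0.25 = 0.5000
φ(d₁) = φ(0.22) = 0.3894
e^(−qT) = e^(−0.05·0.25) = 0.9876
vega = S·e^(−qT)·φ(d₁)·√T = 320·0.9876·0.3894·0.5000 = 61.5314

61.53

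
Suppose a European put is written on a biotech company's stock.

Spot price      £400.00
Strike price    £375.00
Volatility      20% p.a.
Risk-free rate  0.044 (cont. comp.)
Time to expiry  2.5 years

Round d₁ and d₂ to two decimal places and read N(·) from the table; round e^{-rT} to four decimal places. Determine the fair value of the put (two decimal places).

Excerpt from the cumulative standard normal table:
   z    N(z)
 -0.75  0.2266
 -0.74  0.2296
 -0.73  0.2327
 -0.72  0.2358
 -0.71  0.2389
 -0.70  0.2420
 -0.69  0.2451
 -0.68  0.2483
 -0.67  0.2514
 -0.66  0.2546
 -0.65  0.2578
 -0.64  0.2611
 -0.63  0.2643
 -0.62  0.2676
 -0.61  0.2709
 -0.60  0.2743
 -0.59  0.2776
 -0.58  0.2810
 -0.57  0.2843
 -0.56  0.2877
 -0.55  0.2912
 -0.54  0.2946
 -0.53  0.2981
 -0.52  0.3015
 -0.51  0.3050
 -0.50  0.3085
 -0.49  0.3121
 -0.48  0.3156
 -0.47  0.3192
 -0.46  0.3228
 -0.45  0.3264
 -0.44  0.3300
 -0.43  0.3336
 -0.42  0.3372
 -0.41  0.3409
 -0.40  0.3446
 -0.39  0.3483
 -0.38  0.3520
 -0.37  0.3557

£21.44

σ√T = 0.2·√2.5 = 0.3162
d₁ = [ln(400/375) + (0.044 + 0.2²/2)·2.5] / 0.3162 = [0.0645 + 0.1600] / 0.3162 = 0.7101 ≈ 0.71
d₂ = d₁ − σ√T = 0.7101 − 0.3162 = 0.3938 ≈ 0.39
e^(−rT) = e^(−0.044·2.5) = 0.8958
P = 375·0.8958·N(-0.39) − 400·N(-0.71) = 375·0.8958·0.3483 − 400·0.2389 = 117.0027 − 95.5600 = 21.4427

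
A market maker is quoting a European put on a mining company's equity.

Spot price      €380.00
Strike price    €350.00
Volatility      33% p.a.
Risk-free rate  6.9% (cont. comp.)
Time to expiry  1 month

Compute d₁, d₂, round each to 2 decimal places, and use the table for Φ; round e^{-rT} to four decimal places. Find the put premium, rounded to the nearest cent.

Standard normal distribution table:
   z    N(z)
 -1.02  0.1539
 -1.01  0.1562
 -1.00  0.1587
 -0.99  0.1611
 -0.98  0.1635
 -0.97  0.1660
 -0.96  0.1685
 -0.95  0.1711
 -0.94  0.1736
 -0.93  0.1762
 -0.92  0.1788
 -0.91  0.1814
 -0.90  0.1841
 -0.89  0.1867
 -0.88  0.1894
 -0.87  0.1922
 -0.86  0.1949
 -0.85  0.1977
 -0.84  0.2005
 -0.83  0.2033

σ√T = 0.33·√0.08333 = 0.0953
ln(S/K) + (r + σ²/2)T = ln(380/350) + (0.069 + 0.33²/2)·0.08333 = 0.0822 + 0.0103 = 0.0925
d₁ = 0.0925 / 0.0953 = 0.9713 → 0.97
d₂ = d₁ − σ√T = 0.9713 − 0.0953 = 0.8760 → 0.88
e^(−rT) = e^(−0.069·0.08333) = 0.9943
N(−d₂) = N(-0.88) = 0.1894;  N(−d₁) = N(-0.97) = 0.1660
P = 350·0.9943·0.1894 − 380·0.1660 = 65.9121 − 63.0800 = 2.8321

€2.83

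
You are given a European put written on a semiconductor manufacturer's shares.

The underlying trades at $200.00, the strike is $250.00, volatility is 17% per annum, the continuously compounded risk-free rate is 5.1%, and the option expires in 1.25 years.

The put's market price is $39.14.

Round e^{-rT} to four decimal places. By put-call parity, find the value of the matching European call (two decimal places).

$4.59

e^(−rT) = e^(−0.051·1.25) = 0.9382
Put-call parity: C − P = S − K·e^(−rT) = 200 − 250·0.9382 = 200 − 234.5500 = -34.5500
C = P + (C − P) = 39.14 + (-34.5500) = 4.5900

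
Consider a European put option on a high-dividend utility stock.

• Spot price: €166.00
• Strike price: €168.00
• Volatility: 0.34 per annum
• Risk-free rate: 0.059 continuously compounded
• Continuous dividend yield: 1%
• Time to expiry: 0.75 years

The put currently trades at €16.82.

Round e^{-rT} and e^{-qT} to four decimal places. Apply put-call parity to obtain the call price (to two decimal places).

e^(−qT) = e^(−0.01·0.75) = 0.9925;  e^(−rT) = e^(−0.059·0.75) = 0.9567
Put-call parity: C − P = S·e^(−qT) − K·e^(−rT) = 166·0.9925 − 168·0.9567 = 164.7550 − 160.7256 = 4.0294
C = P + (C − P) = 16.82 + (4.0294) = 20.8494

€20.85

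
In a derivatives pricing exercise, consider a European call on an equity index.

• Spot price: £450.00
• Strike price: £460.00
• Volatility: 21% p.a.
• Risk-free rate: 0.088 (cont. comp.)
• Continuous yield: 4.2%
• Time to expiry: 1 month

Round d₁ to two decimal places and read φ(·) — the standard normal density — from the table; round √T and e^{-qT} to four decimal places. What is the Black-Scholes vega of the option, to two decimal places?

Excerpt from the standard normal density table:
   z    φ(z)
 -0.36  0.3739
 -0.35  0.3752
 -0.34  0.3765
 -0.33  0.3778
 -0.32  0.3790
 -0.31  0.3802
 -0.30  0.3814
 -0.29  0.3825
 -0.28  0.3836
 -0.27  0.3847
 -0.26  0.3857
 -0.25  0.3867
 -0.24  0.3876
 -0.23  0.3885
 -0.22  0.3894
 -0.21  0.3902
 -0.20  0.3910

T = 0.08333;  σ√T = 0.0606
ln(S/K) + (r − q + σ²/2)T = ln(450/460) + (0.088 − 0.042 + 0.21²/2)·0.08333 = -0.0220 + 0.0057 = -0.0163
d₁ = -0.0163 / 0.0606 = -0.2690 ⇒ -0.27
√T = √0.08333 = 0.2887
φ(d₁) = φ(-0.27) = 0.3847
e^(−qT) = e^(−0.042·0.08333) = 0.9965
vega = S·e^(−qT)·φ(d₁)·√T = 450·0.9965·0.3847·0.2887 = 49.8034

49.80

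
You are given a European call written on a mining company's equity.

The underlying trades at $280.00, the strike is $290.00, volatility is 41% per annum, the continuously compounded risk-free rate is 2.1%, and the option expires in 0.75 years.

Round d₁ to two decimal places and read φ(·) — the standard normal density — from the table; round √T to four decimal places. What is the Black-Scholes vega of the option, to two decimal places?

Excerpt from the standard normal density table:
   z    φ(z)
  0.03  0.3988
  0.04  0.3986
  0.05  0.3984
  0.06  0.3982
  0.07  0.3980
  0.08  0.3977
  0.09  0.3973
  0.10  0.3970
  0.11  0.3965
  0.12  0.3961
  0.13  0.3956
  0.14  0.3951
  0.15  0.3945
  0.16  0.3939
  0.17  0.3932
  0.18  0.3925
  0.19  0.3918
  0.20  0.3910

96.05

σ√T = 0.41·√0.75 = 0.3551
d₁ = [ln(280/290) + (0.021 + ½·0.41²)·0.75] / (σ√T) = (-0.0351 + 0.0788) / 0.3551 = 0.1231 ⇒ 0.12
√T = √0.75 = 0.8660
φ(d₁) = φ(0.12) = 0.3961
vega = S·φ(d₁)·√T = 280·0.3961·0.8660 = 96.0463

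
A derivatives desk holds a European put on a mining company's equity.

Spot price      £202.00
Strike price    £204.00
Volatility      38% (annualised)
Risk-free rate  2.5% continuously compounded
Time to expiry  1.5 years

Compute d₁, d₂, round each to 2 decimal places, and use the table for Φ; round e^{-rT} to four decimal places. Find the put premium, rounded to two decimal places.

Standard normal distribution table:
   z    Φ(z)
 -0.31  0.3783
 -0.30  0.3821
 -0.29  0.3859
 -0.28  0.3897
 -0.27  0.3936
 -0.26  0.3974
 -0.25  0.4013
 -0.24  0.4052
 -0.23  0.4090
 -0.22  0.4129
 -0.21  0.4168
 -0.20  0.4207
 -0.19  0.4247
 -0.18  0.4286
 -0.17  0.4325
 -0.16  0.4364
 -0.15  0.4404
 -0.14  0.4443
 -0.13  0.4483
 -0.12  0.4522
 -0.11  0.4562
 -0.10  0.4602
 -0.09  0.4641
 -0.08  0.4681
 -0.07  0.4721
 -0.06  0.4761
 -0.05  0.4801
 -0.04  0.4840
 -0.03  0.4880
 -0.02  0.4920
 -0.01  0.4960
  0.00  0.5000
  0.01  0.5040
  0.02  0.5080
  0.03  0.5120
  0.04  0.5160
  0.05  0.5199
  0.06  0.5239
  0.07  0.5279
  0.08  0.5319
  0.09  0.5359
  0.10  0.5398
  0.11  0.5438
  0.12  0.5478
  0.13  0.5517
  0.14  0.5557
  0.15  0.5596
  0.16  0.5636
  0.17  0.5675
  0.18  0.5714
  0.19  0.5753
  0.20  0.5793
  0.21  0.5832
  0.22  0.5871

£33.56

T = 1.5;  σ√T = 0.4654
d₁ = [ln(202/204) + (0.025 + 0.38²/2)·1.5] / 0.4654 = [-0.0099 + 0.1458] / 0.4654 = 0.2921 ≈ 0.29
d₂ = d₁ − σ√T = 0.2921 − 0.4654 = -0.1733 ≈ -0.17
exp(−rT) = exp(−0.025·1.5) = 0.9632
P = 204·0.9632·N(0.17) − 202·N(-0.29) = 204·0.9632·0.5675 − 202·0.3859 = 111.5097 − 77.9518 = 33.5579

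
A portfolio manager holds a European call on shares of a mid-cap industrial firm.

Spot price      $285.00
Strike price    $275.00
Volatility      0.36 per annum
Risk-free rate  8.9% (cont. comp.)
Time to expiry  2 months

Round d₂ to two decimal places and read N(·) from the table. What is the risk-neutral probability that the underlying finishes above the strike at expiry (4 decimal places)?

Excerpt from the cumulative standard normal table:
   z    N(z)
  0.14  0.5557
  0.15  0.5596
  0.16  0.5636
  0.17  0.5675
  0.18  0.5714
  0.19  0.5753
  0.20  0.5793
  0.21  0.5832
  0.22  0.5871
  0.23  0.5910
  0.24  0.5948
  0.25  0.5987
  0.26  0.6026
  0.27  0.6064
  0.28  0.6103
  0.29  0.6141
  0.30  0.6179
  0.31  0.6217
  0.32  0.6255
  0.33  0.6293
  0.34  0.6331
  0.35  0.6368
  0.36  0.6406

σ√T = 0.36·√0.1667 = 0.1470
d₁ = [ln(285/275) + (0.089 + 0.36²/2)·0.1667] / 0.1470 = [0.0357 + 0.0256] / 0.1470 = 0.4174 → 0.42
d₂ = d₁ − σ√T = 0.4174 − 0.1470 = 0.2705 → 0.27
Risk-neutral Pr[S_T > K] = N(d₂) = N(0.27) = 0.6064

0.6064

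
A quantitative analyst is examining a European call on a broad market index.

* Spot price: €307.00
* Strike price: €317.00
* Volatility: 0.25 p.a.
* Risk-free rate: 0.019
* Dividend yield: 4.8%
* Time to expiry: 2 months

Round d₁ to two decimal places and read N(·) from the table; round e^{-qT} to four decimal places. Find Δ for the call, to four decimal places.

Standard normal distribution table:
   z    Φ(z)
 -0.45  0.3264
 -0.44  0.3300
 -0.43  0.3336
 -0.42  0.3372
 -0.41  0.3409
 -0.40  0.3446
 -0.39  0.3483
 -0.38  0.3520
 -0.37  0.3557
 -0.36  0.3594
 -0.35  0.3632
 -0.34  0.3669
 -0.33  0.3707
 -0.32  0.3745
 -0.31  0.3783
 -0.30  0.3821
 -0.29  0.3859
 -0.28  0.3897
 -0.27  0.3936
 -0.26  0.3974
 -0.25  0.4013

σ√T = 0.25 × 0.4082 = 0.1021
d₁ = [ln(307/317) + (0.019 − 0.048 + 0.25²/2)·0.1667] / 0.1021 = [-0.0321 + 0.0004] / 0.1021 = -0.3104 ≈ -0.31
N(d₁) = N(-0.31) = 0.3783
Δ_call = e^(−qT)·N(d₁) = 0.9920·0.3783 = 0.3753

0.3753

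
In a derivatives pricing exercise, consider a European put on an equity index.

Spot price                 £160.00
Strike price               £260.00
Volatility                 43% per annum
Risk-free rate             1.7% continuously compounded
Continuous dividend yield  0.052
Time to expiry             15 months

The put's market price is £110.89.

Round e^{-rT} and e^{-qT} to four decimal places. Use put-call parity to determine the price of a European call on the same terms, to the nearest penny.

£6.29

e^(−qT) = e^(−0.052·1.25) = 0.9371;  e^(−rT) = e^(−0.017·1.25) = 0.9790
Put-call parity: C − P = S·e^(−qT) − K·e^(−rT) = 160·0.9371 − 260·0.9790 = 149.9360 − 254.5400 = -104.6040
C = P + (C − P) = 110.89 + (-104.6040) = 6.2860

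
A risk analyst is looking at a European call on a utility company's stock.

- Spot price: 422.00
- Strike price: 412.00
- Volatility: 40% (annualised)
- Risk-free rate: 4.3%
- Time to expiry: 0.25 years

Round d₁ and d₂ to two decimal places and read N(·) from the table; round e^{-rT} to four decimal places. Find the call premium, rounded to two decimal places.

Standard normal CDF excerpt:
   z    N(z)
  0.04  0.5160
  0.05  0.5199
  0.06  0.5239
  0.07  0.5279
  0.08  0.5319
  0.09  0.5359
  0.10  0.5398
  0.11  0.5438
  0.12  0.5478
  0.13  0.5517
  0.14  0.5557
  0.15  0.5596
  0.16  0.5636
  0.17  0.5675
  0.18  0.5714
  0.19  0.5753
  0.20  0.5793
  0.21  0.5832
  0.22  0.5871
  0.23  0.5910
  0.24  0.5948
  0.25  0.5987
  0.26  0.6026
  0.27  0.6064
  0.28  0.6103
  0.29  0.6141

T = 0.25;  σ√T = 0.2000
d₁ = [ln(422/412) + (0.043 + ½·0.4²)·0.25] / (σ√T) = (0.0240 + 0.0308) / 0.2000 = 0.2737 which rounds to 0.27
d₂ = 0.2737 − 0.2000 = 0.0737 which rounds to 0.07
e^(−rT) = e^(−0.043·0.25) = 0.9893
C = 422·N(0.27) − 412·0.9893·N(0.07) = 422·0.6064 − 412·0.9893·0.5279 = 255.9008 − 215.1676 = 40.7332

40.73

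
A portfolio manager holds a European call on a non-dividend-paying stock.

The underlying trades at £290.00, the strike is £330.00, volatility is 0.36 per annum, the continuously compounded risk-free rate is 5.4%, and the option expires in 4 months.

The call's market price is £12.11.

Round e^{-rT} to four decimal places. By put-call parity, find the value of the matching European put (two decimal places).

exp(−rT) = exp(−0.054·0.3333) = 0.9822
Put-call parity: C − P = S − K·e^(−rT) = 290 − 330·0.9822 = 290 − 324.1260 = -34.1260
P = C − (C − P) = 12.11 − (-34.1260) = 46.2360

£46.24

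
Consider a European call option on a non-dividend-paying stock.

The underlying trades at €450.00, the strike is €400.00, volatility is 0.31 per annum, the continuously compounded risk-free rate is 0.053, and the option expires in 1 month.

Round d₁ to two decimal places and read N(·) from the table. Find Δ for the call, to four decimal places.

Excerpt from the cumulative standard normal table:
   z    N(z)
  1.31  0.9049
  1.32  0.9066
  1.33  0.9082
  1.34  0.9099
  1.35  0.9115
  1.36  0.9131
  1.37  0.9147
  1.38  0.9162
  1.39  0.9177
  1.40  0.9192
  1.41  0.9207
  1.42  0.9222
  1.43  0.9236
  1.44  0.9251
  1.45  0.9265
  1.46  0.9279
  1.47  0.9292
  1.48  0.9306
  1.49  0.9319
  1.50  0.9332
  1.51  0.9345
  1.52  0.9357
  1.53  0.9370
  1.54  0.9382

T = 0.08333;  σ√T = 0.0895
d₁ = [ln(450/400) + (0.053 + 0.31²/2)·0.08333] / 0.0895 = [0.1178 + 0.0084] / 0.0895 = 1.4103 ≈ 1.41
N(d₁) = N(1.41) = 0.9207
Δ_call = N(d₁) = 0.9207

0.9207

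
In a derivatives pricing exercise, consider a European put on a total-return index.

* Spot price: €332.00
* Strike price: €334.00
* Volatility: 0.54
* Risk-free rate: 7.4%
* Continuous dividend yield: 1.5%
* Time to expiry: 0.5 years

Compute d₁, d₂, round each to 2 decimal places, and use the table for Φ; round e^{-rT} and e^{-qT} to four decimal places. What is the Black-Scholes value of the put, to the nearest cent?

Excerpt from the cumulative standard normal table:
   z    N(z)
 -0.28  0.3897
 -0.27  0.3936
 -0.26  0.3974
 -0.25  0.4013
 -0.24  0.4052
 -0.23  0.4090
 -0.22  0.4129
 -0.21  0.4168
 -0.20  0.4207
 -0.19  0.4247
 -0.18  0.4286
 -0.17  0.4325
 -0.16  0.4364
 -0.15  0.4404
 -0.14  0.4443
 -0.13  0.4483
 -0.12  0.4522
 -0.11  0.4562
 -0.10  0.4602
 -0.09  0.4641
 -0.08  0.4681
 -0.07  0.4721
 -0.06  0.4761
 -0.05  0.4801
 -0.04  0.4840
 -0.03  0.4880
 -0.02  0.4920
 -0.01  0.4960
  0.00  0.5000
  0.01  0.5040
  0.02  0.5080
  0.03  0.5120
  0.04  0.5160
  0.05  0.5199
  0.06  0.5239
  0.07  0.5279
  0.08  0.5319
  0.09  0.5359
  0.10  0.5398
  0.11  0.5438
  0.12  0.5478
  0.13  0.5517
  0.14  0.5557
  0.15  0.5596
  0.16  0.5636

€45.35

σ√T = 0.54 × 0.7071 = 0.3818
ln(S/K) + (r − q + σ²/2)T = ln(332/334) + (0.074 − 0.015 + 0.54²/2)·0.5 = -0.0060 + 0.1024 = 0.0964
d₁ = 0.0964 / 0.3818 = 0.2524 which rounds to 0.25
d₂ = d₁ − σ√T = 0.2524 − 0.3818 = -0.1294 which rounds to -0.13
exp(−qT) = exp(−0.015·0.5) = 0.9925;  exp(−rT) = exp(−0.074·0.5) = 0.9637
N(−d₂) = N(0.13) = 0.5517;  N(−d₁) = N(-0.25) = 0.4013
P = 334·0.9637·0.5517 − 332·0.9925·0.4013 = 177.5789 − 132.2324 = 45.3465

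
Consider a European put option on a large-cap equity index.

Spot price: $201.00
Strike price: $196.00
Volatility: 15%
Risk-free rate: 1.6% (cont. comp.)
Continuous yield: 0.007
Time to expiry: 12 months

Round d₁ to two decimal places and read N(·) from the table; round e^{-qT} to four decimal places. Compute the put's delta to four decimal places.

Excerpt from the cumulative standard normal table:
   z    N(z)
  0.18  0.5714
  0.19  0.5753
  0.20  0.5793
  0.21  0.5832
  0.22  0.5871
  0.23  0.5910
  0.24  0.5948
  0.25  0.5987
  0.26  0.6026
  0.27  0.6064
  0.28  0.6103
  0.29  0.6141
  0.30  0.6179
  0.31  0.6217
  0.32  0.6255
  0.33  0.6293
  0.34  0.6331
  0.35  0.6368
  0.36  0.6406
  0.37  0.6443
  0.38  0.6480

σ√T = 0.15·√1 = 0.1500
ln(S/K) + (r − q + σ²/2)T = ln(201/196) + (0.016 − 0.007 + 0.15²/2)·1 = 0.0252 + 0.0203 = 0.0454
d₁ = 0.0454 / 0.1500 = 0.3029 which rounds to 0.30
N(d₁) = N(0.30) = 0.6179
Δ_put = exp(−qT)·(N(d₁) − 1) = 0.9930·(0.6179 − 1) = -0.3794

-0.3794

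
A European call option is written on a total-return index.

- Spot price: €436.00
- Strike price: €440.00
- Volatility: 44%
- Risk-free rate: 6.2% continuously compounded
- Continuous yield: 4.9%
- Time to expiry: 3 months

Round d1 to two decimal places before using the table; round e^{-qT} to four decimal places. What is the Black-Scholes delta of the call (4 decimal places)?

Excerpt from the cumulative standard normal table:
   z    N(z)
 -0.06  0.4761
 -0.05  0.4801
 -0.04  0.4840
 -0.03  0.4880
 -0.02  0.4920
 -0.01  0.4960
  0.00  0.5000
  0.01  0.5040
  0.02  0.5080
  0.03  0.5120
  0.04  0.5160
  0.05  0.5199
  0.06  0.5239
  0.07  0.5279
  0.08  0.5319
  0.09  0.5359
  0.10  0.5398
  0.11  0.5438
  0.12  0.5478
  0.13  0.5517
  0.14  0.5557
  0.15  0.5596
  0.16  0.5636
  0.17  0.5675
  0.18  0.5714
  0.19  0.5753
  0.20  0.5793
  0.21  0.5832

0.5254

T = 0.25;  σ√T = 0.2200
d₁ = [ln(436/440) + (0.062 − 0.049 + 0.44²/2)·0.25] / 0.2200 = [-0.0091 + 0.0274] / 0.2200 = 0.0833 which rounds to 0.08
N(d₁) = N(0.08) = 0.5319
Δ_call = e^(−qT)·N(d₁) = 0.9878·0.5319 = 0.5254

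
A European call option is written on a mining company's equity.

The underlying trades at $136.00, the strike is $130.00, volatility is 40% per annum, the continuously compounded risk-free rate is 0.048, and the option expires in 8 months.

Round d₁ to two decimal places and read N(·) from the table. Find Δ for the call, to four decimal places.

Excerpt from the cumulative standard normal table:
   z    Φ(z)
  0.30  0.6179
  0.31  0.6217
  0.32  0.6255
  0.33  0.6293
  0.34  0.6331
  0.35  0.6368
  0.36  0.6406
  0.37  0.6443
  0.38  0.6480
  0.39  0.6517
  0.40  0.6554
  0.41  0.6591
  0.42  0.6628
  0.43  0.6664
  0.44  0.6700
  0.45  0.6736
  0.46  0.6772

0.6554

σ√T = 0.4·√0.6667 = 0.3266
ln(S/K) + (r + σ²/2)T = ln(136/130) + (0.048 + 0.4²/2)·0.6667 = 0.0451 + 0.0853 = 0.1305
d₁ = 0.1305 / 0.3266 = 0.3994 ≈ 0.40
N(d₁) = N(0.40) = 0.6554
Δ_call = N(d₁) = 0.6554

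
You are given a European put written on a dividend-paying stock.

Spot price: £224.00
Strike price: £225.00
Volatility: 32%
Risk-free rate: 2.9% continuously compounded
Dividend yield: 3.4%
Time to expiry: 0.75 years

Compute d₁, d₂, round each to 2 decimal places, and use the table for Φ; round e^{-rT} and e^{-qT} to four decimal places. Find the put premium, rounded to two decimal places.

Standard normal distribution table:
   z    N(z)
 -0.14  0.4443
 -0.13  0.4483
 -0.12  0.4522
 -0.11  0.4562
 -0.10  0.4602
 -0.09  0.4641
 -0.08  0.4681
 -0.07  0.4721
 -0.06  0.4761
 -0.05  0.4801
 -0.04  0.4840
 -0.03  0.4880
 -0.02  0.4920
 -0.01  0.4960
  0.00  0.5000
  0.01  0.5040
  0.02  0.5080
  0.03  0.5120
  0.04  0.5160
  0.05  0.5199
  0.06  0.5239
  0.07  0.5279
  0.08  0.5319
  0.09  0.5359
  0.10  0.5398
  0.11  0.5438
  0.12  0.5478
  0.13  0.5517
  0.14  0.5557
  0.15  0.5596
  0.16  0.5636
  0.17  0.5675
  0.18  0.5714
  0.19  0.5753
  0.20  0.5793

T = 0.75;  σ√T = 0.2771
d₁ = [ln(224/225) + (0.029 − 0.034 + ½·0.32²)·0.75] / (σ√T) = (-0.0045 + 0.0347) / 0.2771 = 0.1090 ≈ 0.11
d₂ = 0.1090 − 0.2771 = -0.1682 ≈ -0.17
e^(−qT) = e^(−0.034·0.75) = 0.9748;  e^(−rT) = e^(−0.029·0.75) = 0.9785
P = 225·0.9785·N(0.17) − 224·0.9748·N(-0.11) = 225·0.9785·0.5675 − 224·0.9748·0.4562 = 124.9422 − 99.6136 = 25.3286

£25.33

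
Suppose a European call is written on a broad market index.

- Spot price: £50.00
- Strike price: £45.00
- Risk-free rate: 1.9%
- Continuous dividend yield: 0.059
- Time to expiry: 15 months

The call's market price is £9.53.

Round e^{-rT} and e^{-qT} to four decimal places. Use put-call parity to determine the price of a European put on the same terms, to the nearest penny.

£7.03

e^(−qT) = e^(−0.059·1.25) = 0.9289;  e^(−rT) = e^(−0.019·1.25) = 0.9765
Put-call parity: C − P = S·e^(−qT) − K·e^(−rT) = 50·0.9289 − 45·0.9765 = 46.4450 − 43.9425 = 2.5025
P = C − (C − P) = 9.53 − (2.5025) = 7.0275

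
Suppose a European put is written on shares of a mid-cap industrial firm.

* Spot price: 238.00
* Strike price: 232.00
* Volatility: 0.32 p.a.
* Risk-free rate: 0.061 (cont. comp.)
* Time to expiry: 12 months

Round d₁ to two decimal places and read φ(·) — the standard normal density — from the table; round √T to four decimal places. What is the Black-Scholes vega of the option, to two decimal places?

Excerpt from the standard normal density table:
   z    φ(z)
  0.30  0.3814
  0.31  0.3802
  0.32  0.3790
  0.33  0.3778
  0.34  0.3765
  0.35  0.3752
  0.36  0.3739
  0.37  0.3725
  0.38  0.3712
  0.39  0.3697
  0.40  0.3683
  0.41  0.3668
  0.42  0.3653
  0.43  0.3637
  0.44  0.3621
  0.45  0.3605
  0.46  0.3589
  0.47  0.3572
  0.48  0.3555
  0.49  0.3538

σ√T = 0.32 × 1.0000 = 0.3200
d₁ = [ln(238/232) + (0.061 + 0.32²/2)·1] / 0.3200 = [0.0255 + 0.1122] / 0.3200 = 0.4304 → 0.43
√T = √1 = 1.0000
φ(d₁) = φ(0.43) = 0.3637
vega = S·φ(d₁)·√T = 238·0.3637·1.0000 = 86.5606

86.56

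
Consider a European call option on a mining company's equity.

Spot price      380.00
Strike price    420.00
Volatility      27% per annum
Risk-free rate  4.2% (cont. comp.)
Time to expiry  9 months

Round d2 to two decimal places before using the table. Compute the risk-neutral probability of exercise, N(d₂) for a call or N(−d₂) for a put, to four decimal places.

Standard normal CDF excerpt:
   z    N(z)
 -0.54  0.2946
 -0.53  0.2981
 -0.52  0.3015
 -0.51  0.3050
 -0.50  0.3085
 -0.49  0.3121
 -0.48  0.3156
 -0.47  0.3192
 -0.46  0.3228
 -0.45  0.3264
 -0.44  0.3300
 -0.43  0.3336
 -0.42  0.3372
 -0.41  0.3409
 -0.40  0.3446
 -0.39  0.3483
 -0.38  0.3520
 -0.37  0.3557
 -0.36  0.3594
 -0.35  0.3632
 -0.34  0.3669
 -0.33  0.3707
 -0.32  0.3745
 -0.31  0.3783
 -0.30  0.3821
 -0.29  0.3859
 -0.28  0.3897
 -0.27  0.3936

T = 0.75;  σ√T = 0.2338
d₁ = [ln(380/420) + (0.042 + 0.27²/2)·0.75] / 0.2338 = [-0.1001 + 0.0588] / 0.2338 = -0.1764 → -0.18
d₂ = d₁ − σ√T = -0.1764 − 0.2338 = -0.4102 → -0.41
Risk-neutral Pr[S_T > K] = N(d₂) = N(-0.41) = 0.3409

0.3409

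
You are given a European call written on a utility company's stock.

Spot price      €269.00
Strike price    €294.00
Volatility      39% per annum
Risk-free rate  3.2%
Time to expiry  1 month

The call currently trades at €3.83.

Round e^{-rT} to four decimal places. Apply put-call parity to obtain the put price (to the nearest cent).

e^(−rT) = e^(−0.032·0.08333) = 0.9973
Put-call parity: C − P = S − K·e^(−rT) = 269 − 294·0.9973 = 269 − 293.2062 = -24.2062
P = C − (C − P) = 3.83 − (-24.2062) = 28.0362

€28.04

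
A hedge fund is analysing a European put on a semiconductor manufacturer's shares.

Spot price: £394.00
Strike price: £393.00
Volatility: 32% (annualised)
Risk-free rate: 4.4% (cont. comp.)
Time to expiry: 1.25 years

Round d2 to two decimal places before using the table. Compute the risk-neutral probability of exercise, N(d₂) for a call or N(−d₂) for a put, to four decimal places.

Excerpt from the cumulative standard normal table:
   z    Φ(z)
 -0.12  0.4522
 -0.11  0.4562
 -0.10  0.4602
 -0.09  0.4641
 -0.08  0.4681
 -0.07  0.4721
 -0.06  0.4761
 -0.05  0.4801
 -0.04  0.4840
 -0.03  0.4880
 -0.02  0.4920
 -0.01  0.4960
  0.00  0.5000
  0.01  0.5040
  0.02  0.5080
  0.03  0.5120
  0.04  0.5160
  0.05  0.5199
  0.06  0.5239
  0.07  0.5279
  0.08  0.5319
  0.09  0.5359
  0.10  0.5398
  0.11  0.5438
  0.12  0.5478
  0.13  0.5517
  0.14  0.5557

0.5080

T = 1.25;  σ√T = 0.3578
d₁ = [ln(394/393) + (0.044 + 0.32²/2)·1.25] / 0.3578 = [0.0025 + 0.1190] / 0.3578 = 0.3397 → 0.34
d₂ = d₁ − σ√T = 0.3397 − 0.3578 = -0.0181 → -0.02
Risk-neutral Pr[S_T < K] = N(−d₂) = N(0.02) = 0.5080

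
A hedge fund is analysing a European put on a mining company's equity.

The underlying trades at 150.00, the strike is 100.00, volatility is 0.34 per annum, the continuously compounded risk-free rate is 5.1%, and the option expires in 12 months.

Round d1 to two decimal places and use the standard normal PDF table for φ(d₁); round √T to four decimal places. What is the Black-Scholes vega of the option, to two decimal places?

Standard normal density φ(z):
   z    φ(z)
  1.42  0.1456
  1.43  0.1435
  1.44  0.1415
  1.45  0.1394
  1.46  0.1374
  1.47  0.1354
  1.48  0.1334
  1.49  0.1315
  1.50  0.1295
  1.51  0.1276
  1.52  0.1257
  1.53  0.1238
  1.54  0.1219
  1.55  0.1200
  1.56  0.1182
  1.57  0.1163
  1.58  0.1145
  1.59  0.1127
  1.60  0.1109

σ√T = 0.34·√1 = 0.3400
d₁ = [ln(150/100) + (0.051 + ½·0.34²)·1] / (σ√T) = (0.4055 + 0.1088) / 0.3400 = 1.5125 ≈ 1.51
√T = √1 = 1.0000
φ(d₁) = φ(1.51) = 0.1276
vega = S·φ(d₁)·√T = 150·0.1276·1.0000 = 19.1400
(Call and put vega coincide under Black-Scholes.)

19.14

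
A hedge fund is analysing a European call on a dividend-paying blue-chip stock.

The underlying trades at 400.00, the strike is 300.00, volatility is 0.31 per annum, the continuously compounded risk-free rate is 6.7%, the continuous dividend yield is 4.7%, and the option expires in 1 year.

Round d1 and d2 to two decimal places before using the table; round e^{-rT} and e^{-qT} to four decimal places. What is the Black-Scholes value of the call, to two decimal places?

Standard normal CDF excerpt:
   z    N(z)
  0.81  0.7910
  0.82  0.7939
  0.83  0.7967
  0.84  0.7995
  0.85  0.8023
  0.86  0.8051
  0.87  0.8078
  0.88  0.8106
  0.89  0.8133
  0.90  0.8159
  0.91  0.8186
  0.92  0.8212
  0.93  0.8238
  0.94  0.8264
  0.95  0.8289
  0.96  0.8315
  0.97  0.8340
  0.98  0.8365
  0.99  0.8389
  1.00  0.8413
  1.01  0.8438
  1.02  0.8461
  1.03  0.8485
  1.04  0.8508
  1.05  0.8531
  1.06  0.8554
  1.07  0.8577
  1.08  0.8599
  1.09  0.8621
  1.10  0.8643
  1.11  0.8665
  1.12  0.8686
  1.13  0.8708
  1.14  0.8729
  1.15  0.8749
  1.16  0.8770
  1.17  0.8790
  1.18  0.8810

T = 1;  σ√T = 0.3100
d₁ = [ln(400/300) + (0.067 − 0.047 + ½·0.31²)·1] / (σ√T) = (0.2877 + 0.0680) / 0.3100 = 1.1475 which rounds to 1.15
d₂ = 1.1475 − 0.3100 = 0.8375 which rounds to 0.84
e^(−qT) = e^(−0.047·1) = 0.9541;  e^(−rT) = e^(−0.067·1) = 0.9352
N(d₁) = N(1.15) = 0.8749;  N(d₂) = N(0.84) = 0.7995
C = 400·0.9541·0.8749 − 300·0.9352·0.7995 = 333.8968 − 224.3077 = 109.5891

109.59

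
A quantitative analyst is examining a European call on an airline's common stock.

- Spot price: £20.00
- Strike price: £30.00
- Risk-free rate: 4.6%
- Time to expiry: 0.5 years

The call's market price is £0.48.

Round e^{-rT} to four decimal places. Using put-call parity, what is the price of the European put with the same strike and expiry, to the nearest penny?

£9.80

exp(−rT) = exp(−0.046·0.5) = 0.9773
Put-call parity: C − P = S − K·e^(−rT) = 20 − 30·0.9773 = 20 − 29.3190 = -9.3190
P = C − (C − P) = 0.48 − (-9.3190) = 9.7990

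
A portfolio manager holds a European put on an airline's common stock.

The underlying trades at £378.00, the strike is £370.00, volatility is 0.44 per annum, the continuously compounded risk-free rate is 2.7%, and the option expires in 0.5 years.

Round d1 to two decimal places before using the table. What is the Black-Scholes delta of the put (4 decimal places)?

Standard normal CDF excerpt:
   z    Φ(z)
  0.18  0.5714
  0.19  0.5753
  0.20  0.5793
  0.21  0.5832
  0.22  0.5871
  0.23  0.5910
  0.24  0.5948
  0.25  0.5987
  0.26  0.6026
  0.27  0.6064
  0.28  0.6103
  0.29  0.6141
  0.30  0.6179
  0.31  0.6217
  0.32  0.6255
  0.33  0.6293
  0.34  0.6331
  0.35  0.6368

-0.3936

T = 0.5;  σ√T = 0.3111
d₁ = [ln(378/370) + (0.027 + 0.44²/2)·0.5] / 0.3111 = [0.0214 + 0.0619] / 0.3111 = 0.2677 ≈ 0.27
N(d₁) = N(0.27) = 0.6064
Δ_put = N(d₁) − 1 = 0.6064 − 1 = -0.3936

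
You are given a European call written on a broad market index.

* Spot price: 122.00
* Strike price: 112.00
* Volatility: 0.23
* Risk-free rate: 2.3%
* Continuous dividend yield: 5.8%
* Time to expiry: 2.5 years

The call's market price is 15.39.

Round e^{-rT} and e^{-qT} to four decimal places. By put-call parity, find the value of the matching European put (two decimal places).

exp(−qT) = exp(−0.058·2.5) = 0.8650;  exp(−rT) = exp(−0.023·2.5) = 0.9441
Put-call parity: C − P = S·e^(−qT) − K·e^(−rT) = 122·0.8650 − 112·0.9441 = 105.5300 − 105.7392 = -0.2092
P = C − (C − P) = 15.39 − (-0.2092) = 15.5992

15.60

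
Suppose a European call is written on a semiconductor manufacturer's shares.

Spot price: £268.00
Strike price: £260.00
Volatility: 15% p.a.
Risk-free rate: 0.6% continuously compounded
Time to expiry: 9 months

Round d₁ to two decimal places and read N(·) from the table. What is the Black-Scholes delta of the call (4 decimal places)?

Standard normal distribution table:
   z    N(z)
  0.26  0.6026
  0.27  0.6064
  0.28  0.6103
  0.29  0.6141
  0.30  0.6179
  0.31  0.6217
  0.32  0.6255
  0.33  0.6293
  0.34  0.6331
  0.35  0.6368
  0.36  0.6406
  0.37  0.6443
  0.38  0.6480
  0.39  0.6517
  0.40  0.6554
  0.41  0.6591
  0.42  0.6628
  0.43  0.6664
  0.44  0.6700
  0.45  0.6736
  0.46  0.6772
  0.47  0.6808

T = 0.75;  σ√T = 0.1299
d₁ = [ln(268/260) + (0.006 + ½·0.15²)·0.75] / (σ√T) = (0.0303 + 0.0129) / 0.1299 = 0.3329 which rounds to 0.33
N(d₁) = N(0.33) = 0.6293
Δ_call = N(d₁) = 0.6293

0.6293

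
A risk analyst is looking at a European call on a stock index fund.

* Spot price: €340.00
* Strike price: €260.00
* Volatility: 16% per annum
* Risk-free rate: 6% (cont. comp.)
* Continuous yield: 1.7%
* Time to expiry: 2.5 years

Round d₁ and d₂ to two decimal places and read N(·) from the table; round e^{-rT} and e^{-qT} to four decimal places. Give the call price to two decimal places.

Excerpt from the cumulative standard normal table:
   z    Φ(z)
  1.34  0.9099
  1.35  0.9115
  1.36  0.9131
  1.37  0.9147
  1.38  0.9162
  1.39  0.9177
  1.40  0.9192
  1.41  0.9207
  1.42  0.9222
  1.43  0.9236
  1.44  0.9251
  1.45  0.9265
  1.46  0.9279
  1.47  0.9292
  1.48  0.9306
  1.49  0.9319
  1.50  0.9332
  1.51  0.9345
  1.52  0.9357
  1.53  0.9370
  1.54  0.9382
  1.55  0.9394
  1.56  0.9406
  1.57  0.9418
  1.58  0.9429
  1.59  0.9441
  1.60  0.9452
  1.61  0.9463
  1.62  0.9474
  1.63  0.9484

σ√T = 0.16 × 1.5811 = 0.2530
d₁ = [ln(340/260) + (0.06 − 0.017 + 0.16²/2)·2.5] / 0.2530 = [0.2683 + 0.1395] / 0.2530 = 1.6118 ≈ 1.61
d₂ = d₁ − σ√T = 1.6118 − 0.2530 = 1.3588 ≈ 1.36
e^(−qT) = e^(−0.017·2.5) = 0.9584;  e^(−rT) = e^(−0.06·2.5) = 0.8607
N(d₁) = N(1.61) = 0.9463;  N(d₂) = N(1.36) = 0.9131
C = 340·0.9584·0.9463 − 260·0.8607·0.9131 = 308.3575 − 204.3353 = 104.0222

€104.02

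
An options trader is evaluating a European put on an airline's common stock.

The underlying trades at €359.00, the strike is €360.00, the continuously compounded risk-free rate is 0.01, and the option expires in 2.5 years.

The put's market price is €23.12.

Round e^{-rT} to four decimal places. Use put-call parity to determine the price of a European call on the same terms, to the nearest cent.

e^(−rT) = e^(−0.01·2.5) = 0.9753
Put-call parity: C − P = S − K·e^(−rT) = 359 − 360·0.9753 = 359 − 351.1080 = 7.8920
C = P + (C − P) = 23.12 + (7.8920) = 31.0120

€31.01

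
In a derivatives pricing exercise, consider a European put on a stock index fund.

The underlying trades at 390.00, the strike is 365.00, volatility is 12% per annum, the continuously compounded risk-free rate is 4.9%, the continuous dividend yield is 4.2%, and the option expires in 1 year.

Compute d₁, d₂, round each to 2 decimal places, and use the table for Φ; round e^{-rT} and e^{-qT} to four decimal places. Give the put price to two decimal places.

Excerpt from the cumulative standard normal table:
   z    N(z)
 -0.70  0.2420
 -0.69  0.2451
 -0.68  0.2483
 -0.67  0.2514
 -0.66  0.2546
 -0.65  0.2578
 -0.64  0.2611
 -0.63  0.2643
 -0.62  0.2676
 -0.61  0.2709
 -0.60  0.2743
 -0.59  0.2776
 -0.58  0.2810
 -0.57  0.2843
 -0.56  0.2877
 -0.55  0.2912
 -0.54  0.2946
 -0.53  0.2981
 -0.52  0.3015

σ√T = 0.12 × 1.0000 = 0.1200
ln(S/K) + (r − q + σ²/2)T = ln(390/365) + (0.049 − 0.042 + 0.12²/2)·1 = 0.0662 + 0.0142 = 0.0804
d₁ = 0.0804 / 0.1200 = 0.6704 which rounds to 0.67
d₂ = d₁ − σ√T = 0.6704 − 0.1200 = 0.5504 which rounds to 0.55
exp(−qT) = exp(−0.042·1) = 0.9589;  exp(−rT) = exp(−0.049·1) = 0.9522
P = 365·0.9522·N(-0.55) − 390·0.9589·N(-0.67) = 365·0.9522·0.2912 − 390·0.9589·0.2514 = 101.2074 − 94.0163 = 7.1911

7.19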